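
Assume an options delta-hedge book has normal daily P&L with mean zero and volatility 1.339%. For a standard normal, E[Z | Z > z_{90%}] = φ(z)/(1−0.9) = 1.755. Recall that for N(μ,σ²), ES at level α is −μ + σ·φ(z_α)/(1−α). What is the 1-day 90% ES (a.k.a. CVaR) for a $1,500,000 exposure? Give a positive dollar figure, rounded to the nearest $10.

$35,250

ES = 1.339% × 1.755 = 2.350%.
On $1,500,000: 0.02350 × $1,500,000 = $35,250.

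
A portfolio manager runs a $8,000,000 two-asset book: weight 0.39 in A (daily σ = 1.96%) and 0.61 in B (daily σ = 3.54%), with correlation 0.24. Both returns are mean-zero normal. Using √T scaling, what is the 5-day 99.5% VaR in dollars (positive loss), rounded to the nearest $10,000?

σ_p = √(0.39²·1.96² + 0.61²·3.54² + 2·0.24·0.39·0.61·1.96·3.54) = 2.458%.
σ_{5d} = 2.458% × √5 = 5.496%.
z(99.5%) = 2.576.
VaR = 2.576 × 5.496% = 14.158%; on $8,000,000 that is $1,132,640.

$1,130,000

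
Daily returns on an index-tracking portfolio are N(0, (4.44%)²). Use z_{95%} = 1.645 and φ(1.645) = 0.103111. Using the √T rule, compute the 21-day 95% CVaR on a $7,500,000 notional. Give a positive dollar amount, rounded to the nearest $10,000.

$3,150,000

σ_{21d} = 4.44% × √21 = 20.347%.
ES multiplier = φ(z)/(1−α) = 0.103111/0.05 = 2.062.
ES = 20.347% × 2.062 = 41.956%; on $7,500,000: $3,146,700.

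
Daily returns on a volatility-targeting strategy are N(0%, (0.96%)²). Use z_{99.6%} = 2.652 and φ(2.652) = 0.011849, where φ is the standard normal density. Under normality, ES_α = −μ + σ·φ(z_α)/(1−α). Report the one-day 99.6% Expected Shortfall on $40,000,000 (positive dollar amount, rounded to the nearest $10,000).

Tail multiplier: φ(z)/(1−α) = 0.011849 / 0.004 = 2.962.
ES = 0.96% × 2.962 = 2.844%.
On $40,000,000: 0.02844 × $40,000,000 = $1,137,600.

$1,140,000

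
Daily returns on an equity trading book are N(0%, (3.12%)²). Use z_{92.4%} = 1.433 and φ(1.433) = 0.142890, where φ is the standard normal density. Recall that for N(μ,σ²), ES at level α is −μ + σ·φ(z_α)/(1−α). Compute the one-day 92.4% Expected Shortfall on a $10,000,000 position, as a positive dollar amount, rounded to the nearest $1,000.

Tail multiplier: φ(z)/(1−α) = 0.142890 / 0.076 = 1.880.
ES = 3.12% × 1.880 = 5.866%.
On $10,000,000: 0.05866 × $10,000,000 = $586,600.

$587,000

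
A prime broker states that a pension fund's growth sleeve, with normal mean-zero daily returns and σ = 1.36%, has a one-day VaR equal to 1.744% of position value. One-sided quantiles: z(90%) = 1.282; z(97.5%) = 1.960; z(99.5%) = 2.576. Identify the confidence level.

90%

Implied z = VaR/σ = 1.744 / 1.36 = 1.282.
This matches z(90%) = 1.282.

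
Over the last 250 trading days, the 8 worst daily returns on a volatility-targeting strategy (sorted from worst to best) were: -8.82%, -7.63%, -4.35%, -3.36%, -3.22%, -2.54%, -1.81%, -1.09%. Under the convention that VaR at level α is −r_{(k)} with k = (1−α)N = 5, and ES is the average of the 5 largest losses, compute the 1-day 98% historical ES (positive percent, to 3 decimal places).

The 5 worst returns sum to -27.38%.
ES = −(-27.38%) / 5 = 5.476%.

5.476%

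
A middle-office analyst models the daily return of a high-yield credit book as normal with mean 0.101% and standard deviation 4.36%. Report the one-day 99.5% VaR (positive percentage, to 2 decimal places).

11.13%

At 99.5% one-sided, z = 2.576.
VaR = −μ + z·σ = −(0.101%) + 2.576 × 4.36% = 11.130%.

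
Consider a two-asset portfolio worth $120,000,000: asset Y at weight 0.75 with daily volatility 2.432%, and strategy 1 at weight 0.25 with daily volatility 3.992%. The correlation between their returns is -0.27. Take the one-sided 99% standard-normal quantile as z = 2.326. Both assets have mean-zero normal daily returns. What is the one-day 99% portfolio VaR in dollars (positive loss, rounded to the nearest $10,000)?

σ_p² = 0.75²·2.432² + 0.25²·3.992² + 2·-0.27·0.75·0.25·2.432·3.992 = 3.3400 (%²).
σ_p = √3.3400 = 1.828%.
VaR = 2.326 × 1.828% = 4.252%; on $120,000,000 that is $5,102,400.

$5,100,000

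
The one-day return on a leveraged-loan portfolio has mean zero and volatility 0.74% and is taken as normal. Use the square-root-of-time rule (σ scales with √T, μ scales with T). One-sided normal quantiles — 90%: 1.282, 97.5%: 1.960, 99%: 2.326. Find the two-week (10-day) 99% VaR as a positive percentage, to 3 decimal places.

σ_{10d} = 0.74% × √10 = 2.340%.
VaR = 2.326 × 2.340% = 5.443%.

5.443%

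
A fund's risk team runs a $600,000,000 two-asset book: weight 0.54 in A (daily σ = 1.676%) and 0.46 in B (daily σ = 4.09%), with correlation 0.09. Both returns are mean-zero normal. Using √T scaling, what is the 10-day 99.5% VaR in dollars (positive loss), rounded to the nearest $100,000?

σ_p = √(0.54²·1.676² + 0.46²·4.09² + 2·0.09·0.54·0.46·1.676·4.09) = 2.160%.
σ_{10d} = 2.160% × √10 = 6.831%.
z(99.5%) = 2.576.
VaR = 2.576 × 6.831% = 17.597%; on $600,000,000 that is $105,582,000.

$105,600,000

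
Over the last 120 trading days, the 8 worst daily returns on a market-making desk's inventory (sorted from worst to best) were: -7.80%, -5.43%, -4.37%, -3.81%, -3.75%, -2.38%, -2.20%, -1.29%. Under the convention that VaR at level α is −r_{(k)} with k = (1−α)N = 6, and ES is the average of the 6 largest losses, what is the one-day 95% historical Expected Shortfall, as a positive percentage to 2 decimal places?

The 6 worst returns sum to -27.54%.
ES = −(-27.54%) / 6 = 4.59%.

4.59%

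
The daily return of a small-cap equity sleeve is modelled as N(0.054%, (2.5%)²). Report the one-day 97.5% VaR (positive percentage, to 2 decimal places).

4.85%

At 97.5% one-sided, z = 1.960.
VaR = −μ + z·σ = −(0.054%) + 1.960 × 2.5% = 4.846%.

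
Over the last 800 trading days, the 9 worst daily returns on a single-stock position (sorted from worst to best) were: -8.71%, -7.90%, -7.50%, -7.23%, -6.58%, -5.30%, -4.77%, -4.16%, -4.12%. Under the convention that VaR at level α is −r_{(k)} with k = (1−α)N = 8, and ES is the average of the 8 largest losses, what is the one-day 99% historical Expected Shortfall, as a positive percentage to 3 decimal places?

The 8 worst returns sum to -52.15%.
ES = −(-52.15%) / 8 = 6.51875% ≈ 6.519%.

6.519%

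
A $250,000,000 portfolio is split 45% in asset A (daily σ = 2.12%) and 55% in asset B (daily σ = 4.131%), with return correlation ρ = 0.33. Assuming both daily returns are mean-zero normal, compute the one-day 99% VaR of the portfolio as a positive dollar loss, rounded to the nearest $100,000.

σ_p² = 0.45²·2.12² + 0.55²·4.131² + 2·0.33·0.45·0.55·2.12·4.131 = 7.5029 (%²).
σ_p = √7.5029 = 2.739%.
At 99%, z = 2.326.
VaR = 2.326 × 2.739% = 6.371%; on $250,000,000 that is $15,927,500.

$15,900,000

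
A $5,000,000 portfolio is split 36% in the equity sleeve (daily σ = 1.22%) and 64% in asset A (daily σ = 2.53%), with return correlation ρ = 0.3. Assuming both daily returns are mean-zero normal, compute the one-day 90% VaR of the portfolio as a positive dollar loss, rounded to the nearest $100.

$115,400

σ_p² = 0.36²·1.22² + 0.64²·2.53² + 2·0.3·0.36·0.64·1.22·2.53 = 3.2414 (%²).
σ_p = √3.2414 = 1.800%.
At 90%, z = 1.282.
VaR = 1.282 × 1.800% = 2.308%; on $5,000,000 that is $115,400.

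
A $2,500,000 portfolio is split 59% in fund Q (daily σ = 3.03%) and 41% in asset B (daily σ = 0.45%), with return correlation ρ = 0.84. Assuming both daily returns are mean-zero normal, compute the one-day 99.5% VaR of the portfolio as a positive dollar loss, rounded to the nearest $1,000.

$125,000

σ_p² = 0.59²·3.03² + 0.41²·0.45² + 2·0.84·0.59·0.41·3.03·0.45 = 3.7840 (%²).
σ_p = √3.7840 = 1.945%.
At 99.5%, z = 2.576.
VaR = 2.576 × 1.945% = 5.010%; on $2,500,000 that is $125,250.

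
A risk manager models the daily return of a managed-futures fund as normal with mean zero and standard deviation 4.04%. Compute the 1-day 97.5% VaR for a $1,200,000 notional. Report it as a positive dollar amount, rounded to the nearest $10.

At 97.5% one-sided, z = 1.960.
VaR = z·σ = 1.960 × 4.04% = 7.918%.
On $1,200,000: 0.07918 × $1,200,000 = $95,016.

$95,020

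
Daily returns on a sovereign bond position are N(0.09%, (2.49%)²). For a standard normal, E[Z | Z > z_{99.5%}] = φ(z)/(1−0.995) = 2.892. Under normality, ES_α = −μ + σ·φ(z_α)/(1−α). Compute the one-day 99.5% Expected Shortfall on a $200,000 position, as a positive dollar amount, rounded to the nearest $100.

ES = −(0.09%) + 2.49% × 2.892 = 7.111%.
On $200,000: 0.07111 × $200,000 = $14,222.

$14,200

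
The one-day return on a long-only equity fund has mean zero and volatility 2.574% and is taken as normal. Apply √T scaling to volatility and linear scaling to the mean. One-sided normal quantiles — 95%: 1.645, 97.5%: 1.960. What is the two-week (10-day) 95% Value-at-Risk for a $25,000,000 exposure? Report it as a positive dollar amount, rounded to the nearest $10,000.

$3,350,000

σ_{10d} = 2.574% × √10 = 8.140%.
VaR = 1.645 × 8.140% = 13.390%.
On $25,000,000: 0.13390 × $25,000,000 = $3,347,500.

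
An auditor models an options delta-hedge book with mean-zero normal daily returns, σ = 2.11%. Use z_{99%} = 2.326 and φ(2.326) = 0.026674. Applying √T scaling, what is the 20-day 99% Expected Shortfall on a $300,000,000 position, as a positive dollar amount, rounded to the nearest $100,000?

σ_{20d} = 2.11% × √20 = 9.436%.
ES multiplier = φ(z)/(1−α) = 0.026674/0.01 = 2.667.
ES = 9.436% × 2.667 = 25.166%; on $300,000,000: $75,498,000.

$75,500,000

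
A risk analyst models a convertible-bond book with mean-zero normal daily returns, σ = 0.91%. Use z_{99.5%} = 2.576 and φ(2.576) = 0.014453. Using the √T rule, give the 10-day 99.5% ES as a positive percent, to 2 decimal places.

σ_{10d} = 0.91% × √10 = 2.878%.
ES multiplier = φ(z)/(1−α) = 0.014453/0.005 = 2.891.
ES = 2.878% × 2.891 = 8.320%.

8.32%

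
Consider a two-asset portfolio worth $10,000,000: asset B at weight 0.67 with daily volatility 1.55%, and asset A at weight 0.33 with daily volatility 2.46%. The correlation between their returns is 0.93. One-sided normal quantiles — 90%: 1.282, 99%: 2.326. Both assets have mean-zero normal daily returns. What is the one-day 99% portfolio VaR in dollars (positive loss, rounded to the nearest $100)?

σ_p² = 0.67²·1.55² + 0.33²·2.46² + 2·0.93·0.67·0.33·1.55·2.46 = 3.3056 (%²).
σ_p = √3.3056 = 1.818%.
VaR = 2.326 × 1.818% = 4.229%; on $10,000,000 that is $422,900.

$422,900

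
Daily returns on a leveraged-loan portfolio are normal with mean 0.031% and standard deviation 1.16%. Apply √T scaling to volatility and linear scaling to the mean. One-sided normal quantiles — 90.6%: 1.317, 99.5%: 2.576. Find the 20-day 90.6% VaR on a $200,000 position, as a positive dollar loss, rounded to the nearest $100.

σ_{20d} = 1.16% × √20 = 5.188%; μ_{20d} = 20 × 0.031% = 0.620%.
VaR = −(0.620%) + 1.317 × 5.188% = 6.213%.
On $200,000: 0.06213 × $200,000 = $12,426.

$12,400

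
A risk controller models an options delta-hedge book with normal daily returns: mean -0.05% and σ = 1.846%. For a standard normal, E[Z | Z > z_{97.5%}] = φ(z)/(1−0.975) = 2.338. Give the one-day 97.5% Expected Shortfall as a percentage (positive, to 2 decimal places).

4.37%

ES = −(-0.05%) + 1.846% × 2.338 = 4.366%.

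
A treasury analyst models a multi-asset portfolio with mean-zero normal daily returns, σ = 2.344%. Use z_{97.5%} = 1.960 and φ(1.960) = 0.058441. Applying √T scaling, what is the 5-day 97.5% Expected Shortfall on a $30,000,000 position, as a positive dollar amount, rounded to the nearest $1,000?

σ_{5d} = 2.344% × √5 = 5.241%.
ES multiplier = φ(z)/(1−α) = 0.058441/0.025 = 2.338.
ES = 5.241% × 2.338 = 12.253%; on $30,000,000: $3,675,900.

$3,676,000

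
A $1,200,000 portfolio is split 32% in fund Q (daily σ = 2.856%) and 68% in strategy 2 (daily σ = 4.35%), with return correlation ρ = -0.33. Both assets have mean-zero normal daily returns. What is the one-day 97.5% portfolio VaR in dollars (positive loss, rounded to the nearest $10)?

σ_p² = 0.32²·2.856² + 0.68²·4.35² + 2·-0.33·0.32·0.68·2.856·4.35 = 7.8008 (%²).
σ_p = √7.8008 = 2.793%.
At 97.5%, z = 1.960.
VaR = 1.960 × 2.793% = 5.474%; on $1,200,000 that is $65,688.

$65,690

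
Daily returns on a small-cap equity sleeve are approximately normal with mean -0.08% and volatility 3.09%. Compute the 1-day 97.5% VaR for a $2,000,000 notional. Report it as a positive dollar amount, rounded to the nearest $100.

At 97.5% one-sided, z = 1.960.
VaR = −μ + z·σ = −(-0.08%) + 1.960 × 3.09% = 6.136%.
On $2,000,000: 0.06136 × $2,000,000 = $122,720.

$122,700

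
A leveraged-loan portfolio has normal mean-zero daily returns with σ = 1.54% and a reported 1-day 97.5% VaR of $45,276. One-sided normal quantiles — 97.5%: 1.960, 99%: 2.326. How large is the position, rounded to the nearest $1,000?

$1,500,000

VaR as a fraction of value: z·σ = 1.960 × 1.54% = 3.0184%.
Position = $45,276 / 0.030184 = $1,500,000.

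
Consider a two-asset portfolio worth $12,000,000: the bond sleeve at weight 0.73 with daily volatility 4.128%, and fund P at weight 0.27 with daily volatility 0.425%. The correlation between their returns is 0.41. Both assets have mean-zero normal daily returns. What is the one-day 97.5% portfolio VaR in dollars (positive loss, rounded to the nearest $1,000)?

$720,000

σ_p² = 0.73²·4.128² + 0.27²·0.425² + 2·0.41·0.73·0.27·4.128·0.425 = 9.3775 (%²).
σ_p = √9.3775 = 3.062%.
At 97.5%, z = 1.960.
VaR = 1.960 × 3.062% = 6.002%; on $12,000,000 that is $720,240.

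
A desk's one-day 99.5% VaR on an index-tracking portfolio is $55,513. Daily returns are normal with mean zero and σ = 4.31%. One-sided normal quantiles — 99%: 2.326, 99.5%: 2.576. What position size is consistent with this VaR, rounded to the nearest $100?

VaR as a fraction of value: z·σ = 2.576 × 4.31% = 11.1026%.
Position = $55,513 / 0.111026 = $500,002.

$500,000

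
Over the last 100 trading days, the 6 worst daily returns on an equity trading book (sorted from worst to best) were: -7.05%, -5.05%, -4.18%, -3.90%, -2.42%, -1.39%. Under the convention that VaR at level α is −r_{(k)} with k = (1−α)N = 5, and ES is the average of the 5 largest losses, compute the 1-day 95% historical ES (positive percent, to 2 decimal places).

4.52%

The 5 worst returns sum to -22.60%.
ES = −(-22.60%) / 5 = 4.52%.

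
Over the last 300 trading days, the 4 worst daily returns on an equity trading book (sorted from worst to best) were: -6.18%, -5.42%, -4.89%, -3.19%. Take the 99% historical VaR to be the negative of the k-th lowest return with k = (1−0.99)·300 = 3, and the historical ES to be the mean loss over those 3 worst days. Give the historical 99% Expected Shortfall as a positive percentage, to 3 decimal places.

5.497%

The 3 worst returns sum to -16.49%.
ES = −(-16.49%) / 3 = 5.4966…% ≈ 5.497%.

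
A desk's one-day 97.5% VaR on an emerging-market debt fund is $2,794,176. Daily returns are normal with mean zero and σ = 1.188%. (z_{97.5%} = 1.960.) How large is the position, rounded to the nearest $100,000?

$120,000,000

VaR as a fraction of value: z·σ = 1.960 × 1.188% = 2.32848%.
Position = $2,794,176 / 0.0232848 = $120,000,000.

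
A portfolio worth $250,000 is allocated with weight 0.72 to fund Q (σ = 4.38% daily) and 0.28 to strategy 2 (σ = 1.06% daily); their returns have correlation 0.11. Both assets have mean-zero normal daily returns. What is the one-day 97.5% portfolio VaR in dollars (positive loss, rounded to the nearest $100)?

σ_p² = 0.72²·4.38² + 0.28²·1.06² + 2·0.11·0.72·0.28·4.38·1.06 = 10.2392 (%²).
σ_p = √10.2392 = 3.200%.
At 97.5%, z = 1.960.
VaR = 1.960 × 3.200% = 6.272%; on $250,000 that is $15,680.

$15,700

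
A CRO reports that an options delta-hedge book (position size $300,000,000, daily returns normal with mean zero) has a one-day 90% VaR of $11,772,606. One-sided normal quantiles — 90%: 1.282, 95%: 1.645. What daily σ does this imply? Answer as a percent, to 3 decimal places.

VaR as a fraction: $11,772,606 / $300,000,000 = 3.924%.
σ = VaR / z = 3.924% / 1.282 = 3.061%.

3.061%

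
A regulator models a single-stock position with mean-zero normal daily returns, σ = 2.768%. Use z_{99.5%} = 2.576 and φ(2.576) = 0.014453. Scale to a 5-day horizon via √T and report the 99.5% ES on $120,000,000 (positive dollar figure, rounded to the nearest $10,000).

$21,470,000

σ_{5d} = 2.768% × √5 = 6.189%.
ES multiplier = φ(z)/(1−α) = 0.014453/0.005 = 2.891.
ES = 6.189% × 2.891 = 17.892%; on $120,000,000: $21,470,400.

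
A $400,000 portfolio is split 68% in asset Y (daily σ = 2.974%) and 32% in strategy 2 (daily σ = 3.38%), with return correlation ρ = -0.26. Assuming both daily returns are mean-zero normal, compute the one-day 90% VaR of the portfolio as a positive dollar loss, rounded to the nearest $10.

σ_p² = 0.68²·2.974² + 0.32²·3.38² + 2·-0.26·0.68·0.32·2.974·3.38 = 4.1222 (%²).
σ_p = √4.1222 = 2.030%.
At 90%, z = 1.282.
VaR = 1.282 × 2.030% = 2.602%; on $400,000 that is $10,408.

$10,410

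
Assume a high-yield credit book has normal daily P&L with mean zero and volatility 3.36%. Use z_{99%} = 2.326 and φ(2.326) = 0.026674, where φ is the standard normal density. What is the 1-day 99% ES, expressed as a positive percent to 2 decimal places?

8.96%

Tail multiplier: φ(z)/(1−α) = 0.026674 / 0.01 = 2.667.
ES = 3.36% × 2.667 = 8.961%.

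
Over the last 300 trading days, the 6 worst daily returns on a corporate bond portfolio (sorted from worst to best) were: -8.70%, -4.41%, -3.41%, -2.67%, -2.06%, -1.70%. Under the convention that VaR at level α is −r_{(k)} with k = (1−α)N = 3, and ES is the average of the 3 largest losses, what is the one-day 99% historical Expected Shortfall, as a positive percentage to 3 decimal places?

The 3 worst returns sum to -16.52%.
ES = −(-16.52%) / 3 = 5.5066…% ≈ 5.507%.

5.507%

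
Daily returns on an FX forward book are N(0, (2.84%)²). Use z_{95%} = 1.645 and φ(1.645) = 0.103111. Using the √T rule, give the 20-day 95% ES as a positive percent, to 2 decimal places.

σ_{20d} = 2.84% × √20 = 12.701%.
ES multiplier = φ(z)/(1−α) = 0.103111/0.05 = 2.062.
ES = 12.701% × 2.062 = 26.189%.

26.19%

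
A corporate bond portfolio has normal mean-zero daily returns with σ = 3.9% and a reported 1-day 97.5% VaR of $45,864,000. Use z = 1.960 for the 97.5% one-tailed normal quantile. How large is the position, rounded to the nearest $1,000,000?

$600,000,000

VaR as a fraction of value: z·σ = 1.960 × 3.9% = 7.644%.
Position = $45,864,000 / 0.07644 = $600,000,000.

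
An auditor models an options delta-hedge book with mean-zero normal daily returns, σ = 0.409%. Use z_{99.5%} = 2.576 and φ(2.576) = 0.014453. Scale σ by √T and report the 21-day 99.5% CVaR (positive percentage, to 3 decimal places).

5.418%

σ_{21d} = 0.409% × √21 = 1.874%.
ES multiplier = φ(z)/(1−α) = 0.014453/0.005 = 2.891.
ES = 1.874% × 2.891 = 5.418%.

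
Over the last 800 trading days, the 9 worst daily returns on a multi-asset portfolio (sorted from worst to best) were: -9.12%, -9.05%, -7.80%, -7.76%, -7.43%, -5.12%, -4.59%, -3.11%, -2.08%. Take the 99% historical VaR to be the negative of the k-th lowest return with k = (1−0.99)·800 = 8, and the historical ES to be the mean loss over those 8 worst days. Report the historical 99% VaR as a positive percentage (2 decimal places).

3.11%

k = 8; the 8th lowest return is -3.11%, so VaR = 3.11%.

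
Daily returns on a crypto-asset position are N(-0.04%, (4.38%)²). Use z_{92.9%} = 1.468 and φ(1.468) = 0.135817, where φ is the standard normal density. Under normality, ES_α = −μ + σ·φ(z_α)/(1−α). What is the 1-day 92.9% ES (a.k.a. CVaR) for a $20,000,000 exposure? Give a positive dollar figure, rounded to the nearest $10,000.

$1,680,000

Tail multiplier: φ(z)/(1−α) = 0.135817 / 0.071 = 1.913.
ES = −(-0.04%) + 4.38% × 1.913 = 8.419%.
On $20,000,000: 0.08419 × $20,000,000 = $1,683,800.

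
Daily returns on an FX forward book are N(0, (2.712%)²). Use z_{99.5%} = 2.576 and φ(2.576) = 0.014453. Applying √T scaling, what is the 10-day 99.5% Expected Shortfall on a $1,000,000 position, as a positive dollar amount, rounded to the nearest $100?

$247,900

σ_{10d} = 2.712% × √10 = 8.576%.
ES multiplier = φ(z)/(1−α) = 0.014453/0.005 = 2.891.
ES = 8.576% × 2.891 = 24.793%; on $1,000,000: $247,930.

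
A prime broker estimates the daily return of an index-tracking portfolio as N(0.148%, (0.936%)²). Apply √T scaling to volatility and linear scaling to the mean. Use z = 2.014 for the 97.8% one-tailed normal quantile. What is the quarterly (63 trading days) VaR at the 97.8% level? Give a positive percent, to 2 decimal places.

σ_{63d} = 0.936% × √63 = 7.429%; μ_{63d} = 63 × 0.148% = 9.324%.
VaR = −(9.324%) + 2.014 × 7.429% = 5.638%.

5.64%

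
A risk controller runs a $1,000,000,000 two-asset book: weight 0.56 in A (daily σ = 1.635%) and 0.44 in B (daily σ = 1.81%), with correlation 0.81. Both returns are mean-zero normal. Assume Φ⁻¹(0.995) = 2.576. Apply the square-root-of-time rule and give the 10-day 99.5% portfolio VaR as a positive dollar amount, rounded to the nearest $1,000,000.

$133,000,000

σ_p = √(0.56²·1.635² + 0.44²·1.81² + 2·0.81·0.56·0.44·1.635·1.81) = 1.629%.
σ_{10d} = 1.629% × √10 = 5.151%.
VaR = 2.576 × 5.151% = 13.269%; on $1,000,000,000 that is $132,690,000.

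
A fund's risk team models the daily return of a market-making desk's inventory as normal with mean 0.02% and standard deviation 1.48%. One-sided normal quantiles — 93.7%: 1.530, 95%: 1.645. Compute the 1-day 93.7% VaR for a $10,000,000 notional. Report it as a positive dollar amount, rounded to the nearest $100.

$224,400

VaR = −μ + z·σ = −(0.02%) + 1.530 × 1.48% = 2.244%.
On $10,000,000: 0.02244 × $10,000,000 = $224,400.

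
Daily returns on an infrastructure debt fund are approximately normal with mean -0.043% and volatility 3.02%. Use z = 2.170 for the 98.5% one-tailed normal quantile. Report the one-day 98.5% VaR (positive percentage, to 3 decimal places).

VaR = −μ + z·σ = −(-0.043%) + 2.170 × 3.02% = 6.596%.

6.596%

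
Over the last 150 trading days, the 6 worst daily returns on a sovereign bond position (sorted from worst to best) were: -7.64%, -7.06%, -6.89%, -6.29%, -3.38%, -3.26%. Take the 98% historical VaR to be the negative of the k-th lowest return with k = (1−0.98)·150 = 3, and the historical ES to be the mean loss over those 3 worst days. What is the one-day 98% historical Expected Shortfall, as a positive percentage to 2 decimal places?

The 3 worst returns sum to -21.59%.
ES = −(-21.59%) / 3 = 7.1966…% ≈ 7.20%.

7.20%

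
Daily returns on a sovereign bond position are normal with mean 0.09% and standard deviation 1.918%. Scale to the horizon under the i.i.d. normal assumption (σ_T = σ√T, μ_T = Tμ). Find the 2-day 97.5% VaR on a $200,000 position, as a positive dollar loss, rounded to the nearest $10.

$10,270

At 97.5%, z = 1.960.
σ_{2d} = 1.918% × √2 = 2.712%; μ_{2d} = 2 × 0.09% = 0.180%.
VaR = −(0.180%) + 1.960 × 2.712% = 5.136%.
On $200,000: 0.05136 × $200,000 = $10,272.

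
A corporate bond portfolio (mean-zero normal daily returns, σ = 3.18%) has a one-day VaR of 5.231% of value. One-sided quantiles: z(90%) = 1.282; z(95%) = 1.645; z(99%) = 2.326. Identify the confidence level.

Implied z = VaR/σ = 5.231 / 3.18 = 1.645.
This matches z(95%) = 1.645.

95%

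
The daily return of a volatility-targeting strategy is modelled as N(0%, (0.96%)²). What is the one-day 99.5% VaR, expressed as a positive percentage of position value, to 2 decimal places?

2.47%

At 99.5% one-sided, z = 2.576.
VaR = z·σ = 2.576 × 0.96% = 2.473%.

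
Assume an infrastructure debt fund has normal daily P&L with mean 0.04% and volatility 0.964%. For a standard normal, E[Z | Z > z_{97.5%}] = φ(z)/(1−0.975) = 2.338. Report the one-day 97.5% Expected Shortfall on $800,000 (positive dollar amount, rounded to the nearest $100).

$17,700

ES = −(0.04%) + 0.964% × 2.338 = 2.214%.
On $800,000: 0.02214 × $800,000 = $17,712.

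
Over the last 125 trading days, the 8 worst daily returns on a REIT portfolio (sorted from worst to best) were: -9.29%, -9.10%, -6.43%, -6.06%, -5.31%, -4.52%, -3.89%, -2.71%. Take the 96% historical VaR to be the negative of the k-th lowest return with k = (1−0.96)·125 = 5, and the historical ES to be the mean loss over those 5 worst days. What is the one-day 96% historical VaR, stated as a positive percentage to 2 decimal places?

k = 5; the 5th lowest return is -5.31%, so VaR = 5.31%.

5.31%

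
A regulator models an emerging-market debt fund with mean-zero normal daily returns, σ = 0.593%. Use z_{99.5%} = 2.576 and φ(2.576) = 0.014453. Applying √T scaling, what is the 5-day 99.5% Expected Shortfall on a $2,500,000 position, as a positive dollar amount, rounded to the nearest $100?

σ_{5d} = 0.593% × √5 = 1.326%.
ES multiplier = φ(z)/(1−α) = 0.014453/0.005 = 2.891.
ES = 1.326% × 2.891 = 3.833%; on $2,500,000: $95,825.

$95,800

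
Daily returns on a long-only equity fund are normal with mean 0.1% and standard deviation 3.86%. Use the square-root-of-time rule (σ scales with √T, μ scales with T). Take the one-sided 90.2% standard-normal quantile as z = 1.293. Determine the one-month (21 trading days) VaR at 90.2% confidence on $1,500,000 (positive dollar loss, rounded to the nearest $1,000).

$312,000

σ_{21d} = 3.86% × √21 = 17.689%; μ_{21d} = 21 × 0.1% = 2.100%.
VaR = −(2.100%) + 1.293 × 17.689% = 20.772%.
On $1,500,000: 0.20772 × $1,500,000 = $311,580.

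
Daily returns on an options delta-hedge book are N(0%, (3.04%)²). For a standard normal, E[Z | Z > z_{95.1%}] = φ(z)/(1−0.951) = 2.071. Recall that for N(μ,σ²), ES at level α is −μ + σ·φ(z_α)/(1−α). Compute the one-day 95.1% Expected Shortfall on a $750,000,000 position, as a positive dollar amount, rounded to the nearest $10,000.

$47,220,000

ES = 3.04% × 2.071 = 6.296%.
On $750,000,000: 0.06296 × $750,000,000 = $47,220,000.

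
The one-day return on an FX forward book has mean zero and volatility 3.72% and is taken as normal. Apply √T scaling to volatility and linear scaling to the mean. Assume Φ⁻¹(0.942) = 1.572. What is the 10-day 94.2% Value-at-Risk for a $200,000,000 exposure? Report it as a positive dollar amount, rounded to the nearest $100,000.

$37,000,000

σ_{10d} = 3.72% × √10 = 11.764%.
VaR = 1.572 × 11.764% = 18.493%.
On $200,000,000: 0.18493 × $200,000,000 = $36,986,000.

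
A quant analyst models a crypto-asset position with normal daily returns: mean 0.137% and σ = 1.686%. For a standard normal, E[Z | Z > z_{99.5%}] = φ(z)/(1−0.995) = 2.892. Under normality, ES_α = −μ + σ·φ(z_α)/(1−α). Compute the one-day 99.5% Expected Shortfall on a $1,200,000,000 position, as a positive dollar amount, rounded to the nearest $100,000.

ES = −(0.137%) + 1.686% × 2.892 = 4.739%.
On $1,200,000,000: 0.04739 × $1,200,000,000 = $56,868,000.

$56,900,000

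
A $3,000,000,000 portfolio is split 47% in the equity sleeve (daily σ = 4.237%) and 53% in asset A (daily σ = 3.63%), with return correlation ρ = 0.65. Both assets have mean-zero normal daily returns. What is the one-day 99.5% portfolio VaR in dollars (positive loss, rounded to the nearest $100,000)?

$274,800,000

σ_p² = 0.47²·4.237² + 0.53²·3.63² + 2·0.65·0.47·0.53·4.237·3.63 = 12.6476 (%²).
σ_p = √12.6476 = 3.556%.
At 99.5%, z = 2.576.
VaR = 2.576 × 3.556% = 9.160%; on $3,000,000,000 that is $274,800,000.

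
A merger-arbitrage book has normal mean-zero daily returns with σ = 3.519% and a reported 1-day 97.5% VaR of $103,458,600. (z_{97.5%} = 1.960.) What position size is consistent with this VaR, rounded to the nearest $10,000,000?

$1,500,000,000

VaR as a fraction of value: z·σ = 1.960 × 3.519% = 6.89724%.
Position = $103,458,600 / 0.0689724 = $1,500,000,000.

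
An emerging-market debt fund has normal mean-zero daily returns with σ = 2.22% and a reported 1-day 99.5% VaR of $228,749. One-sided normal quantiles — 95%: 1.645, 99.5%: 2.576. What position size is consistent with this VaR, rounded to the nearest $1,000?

VaR as a fraction of value: z·σ = 2.576 × 2.22% = 5.71872%.
Position = $228,749 / 0.0571872 = $4,000,003.

$4,000,000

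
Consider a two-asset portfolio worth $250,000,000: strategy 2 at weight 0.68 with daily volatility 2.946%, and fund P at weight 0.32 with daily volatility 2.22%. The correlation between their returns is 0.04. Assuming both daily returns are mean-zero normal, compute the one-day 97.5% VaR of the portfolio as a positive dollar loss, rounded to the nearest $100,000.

σ_p² = 0.68²·2.946² + 0.32²·2.22² + 2·0.04·0.68·0.32·2.946·2.22 = 4.6316 (%²).
σ_p = √4.6316 = 2.152%.
At 97.5%, z = 1.960.
VaR = 1.960 × 2.152% = 4.218%; on $250,000,000 that is $10,545,000.

$10,500,000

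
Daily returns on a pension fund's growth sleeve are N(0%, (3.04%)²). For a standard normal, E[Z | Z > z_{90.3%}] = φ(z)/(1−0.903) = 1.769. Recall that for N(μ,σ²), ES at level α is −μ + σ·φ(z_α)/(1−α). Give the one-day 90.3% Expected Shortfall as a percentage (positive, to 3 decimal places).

5.378%

ES = 3.04% × 1.769 = 5.378%.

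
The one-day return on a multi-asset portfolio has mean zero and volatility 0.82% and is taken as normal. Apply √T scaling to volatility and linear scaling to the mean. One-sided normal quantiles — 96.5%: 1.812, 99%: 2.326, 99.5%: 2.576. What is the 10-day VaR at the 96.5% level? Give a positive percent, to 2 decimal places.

4.70%

σ_{10d} = 0.82% × √10 = 2.593%.
VaR = 1.812 × 2.593% = 4.699%.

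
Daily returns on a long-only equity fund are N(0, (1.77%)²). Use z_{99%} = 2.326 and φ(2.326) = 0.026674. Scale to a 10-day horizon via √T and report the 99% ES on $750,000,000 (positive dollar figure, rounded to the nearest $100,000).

σ_{10d} = 1.77% × √10 = 5.597%.
ES multiplier = φ(z)/(1−α) = 0.026674/0.01 = 2.667.
ES = 5.597% × 2.667 = 14.927%; on $750,000,000: $111,952,500.

$112,000,000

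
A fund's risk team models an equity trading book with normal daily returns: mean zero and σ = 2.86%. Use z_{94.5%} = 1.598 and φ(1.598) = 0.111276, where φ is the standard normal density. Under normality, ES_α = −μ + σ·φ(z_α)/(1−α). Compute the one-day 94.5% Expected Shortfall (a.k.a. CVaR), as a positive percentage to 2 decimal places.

Tail multiplier: φ(z)/(1−α) = 0.111276 / 0.055 = 2.023.
ES = 2.86% × 2.023 = 5.786%.

5.79%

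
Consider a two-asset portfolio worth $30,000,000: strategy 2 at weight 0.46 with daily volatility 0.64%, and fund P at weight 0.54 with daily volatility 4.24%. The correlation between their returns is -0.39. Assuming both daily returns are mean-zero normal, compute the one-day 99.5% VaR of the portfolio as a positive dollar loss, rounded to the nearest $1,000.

σ_p² = 0.46²·0.64² + 0.54²·4.24² + 2·-0.39·0.46·0.54·0.64·4.24 = 4.8032 (%²).
σ_p = √4.8032 = 2.192%.
At 99.5%, z = 2.576.
VaR = 2.576 × 2.192% = 5.647%; on $30,000,000 that is $1,694,100.

$1,694,000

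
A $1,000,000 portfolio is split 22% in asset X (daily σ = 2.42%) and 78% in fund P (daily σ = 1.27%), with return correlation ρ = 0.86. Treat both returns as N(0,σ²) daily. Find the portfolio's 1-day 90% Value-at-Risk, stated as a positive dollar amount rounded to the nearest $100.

σ_p² = 0.22²·2.42² + 0.78²·1.27² + 2·0.86·0.22·0.78·2.42·1.27 = 2.1719 (%²).
σ_p = √2.1719 = 1.474%.
At 90%, z = 1.282.
VaR = 1.282 × 1.474% = 1.890%; on $1,000,000 that is $18,900.

$18,900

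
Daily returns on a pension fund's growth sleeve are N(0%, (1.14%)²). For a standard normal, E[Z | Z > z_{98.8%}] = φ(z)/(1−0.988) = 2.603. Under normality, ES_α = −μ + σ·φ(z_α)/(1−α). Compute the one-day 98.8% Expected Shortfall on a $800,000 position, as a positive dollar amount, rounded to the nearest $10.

$23,740

ES = 1.14% × 2.603 = 2.967%.
On $800,000: 0.02967 × $800,000 = $23,736.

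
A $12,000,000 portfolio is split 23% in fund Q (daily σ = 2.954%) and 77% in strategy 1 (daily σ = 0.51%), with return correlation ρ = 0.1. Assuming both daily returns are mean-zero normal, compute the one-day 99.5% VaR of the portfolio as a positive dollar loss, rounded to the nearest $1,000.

σ_p² = 0.23²·2.954² + 0.77²·0.51² + 2·0.1·0.23·0.77·2.954·0.51 = 0.6692 (%²).
σ_p = √0.6692 = 0.818%.
At 99.5%, z = 2.576.
VaR = 2.576 × 0.818% = 2.107%; on $12,000,000 that is $252,840.

$253,000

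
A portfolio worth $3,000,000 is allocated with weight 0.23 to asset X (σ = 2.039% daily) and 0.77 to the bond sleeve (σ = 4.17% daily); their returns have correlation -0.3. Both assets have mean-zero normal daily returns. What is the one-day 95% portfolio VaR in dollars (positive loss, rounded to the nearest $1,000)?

σ_p² = 0.23²·2.039² + 0.77²·4.17² + 2·-0.3·0.23·0.77·2.039·4.17 = 9.6263 (%²).
σ_p = √9.6263 = 3.103%.
At 95%, z = 1.645.
VaR = 1.645 × 3.103% = 5.104%; on $3,000,000 that is $153,120.

$153,000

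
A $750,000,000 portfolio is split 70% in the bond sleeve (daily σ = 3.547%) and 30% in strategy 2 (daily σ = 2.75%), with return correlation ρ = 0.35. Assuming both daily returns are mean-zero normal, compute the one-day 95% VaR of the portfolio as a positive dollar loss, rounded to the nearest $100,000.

σ_p² = 0.7²·3.547² + 0.3²·2.75² + 2·0.35·0.7·0.3·3.547·2.75 = 8.2793 (%²).
σ_p = √8.2793 = 2.877%.
At 95%, z = 1.645.
VaR = 1.645 × 2.877% = 4.733%; on $750,000,000 that is $35,497,500.

$35,500,000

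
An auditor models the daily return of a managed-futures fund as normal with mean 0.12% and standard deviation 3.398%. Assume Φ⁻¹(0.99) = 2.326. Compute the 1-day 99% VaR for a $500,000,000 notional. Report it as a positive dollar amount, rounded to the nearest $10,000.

$38,920,000

VaR = −μ + z·σ = −(0.12%) + 2.326 × 3.398% = 7.784%.
On $500,000,000: 0.07784 × $500,000,000 = $38,920,000.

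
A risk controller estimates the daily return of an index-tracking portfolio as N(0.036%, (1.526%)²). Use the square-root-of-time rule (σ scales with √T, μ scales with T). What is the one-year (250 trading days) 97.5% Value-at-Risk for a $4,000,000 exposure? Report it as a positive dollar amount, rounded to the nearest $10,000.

$1,530,000

At 97.5%, z = 1.960.
σ_{250d} = 1.526% × √250 = 24.128%; μ_{250d} = 250 × 0.036% = 9.000%.
VaR = −(9.000%) + 1.960 × 24.128% = 38.291%.
On $4,000,000: 0.38291 × $4,000,000 = $1,531,640.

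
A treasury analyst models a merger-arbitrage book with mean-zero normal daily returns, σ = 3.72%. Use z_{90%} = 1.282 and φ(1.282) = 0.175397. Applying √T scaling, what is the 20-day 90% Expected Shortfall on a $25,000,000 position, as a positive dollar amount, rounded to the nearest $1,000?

$7,295,000

σ_{20d} = 3.72% × √20 = 16.636%.
ES multiplier = φ(z)/(1−α) = 0.175397/0.1 = 1.754.
ES = 16.636% × 1.754 = 29.180%; on $25,000,000: $7,295,000.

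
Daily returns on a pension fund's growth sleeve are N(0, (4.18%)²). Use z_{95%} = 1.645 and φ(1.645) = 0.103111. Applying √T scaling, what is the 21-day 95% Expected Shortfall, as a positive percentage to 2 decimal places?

σ_{21d} = 4.18% × √21 = 19.155%.
ES multiplier = φ(z)/(1−α) = 0.103111/0.05 = 2.062.
ES = 19.155% × 2.062 = 39.498%.

39.50%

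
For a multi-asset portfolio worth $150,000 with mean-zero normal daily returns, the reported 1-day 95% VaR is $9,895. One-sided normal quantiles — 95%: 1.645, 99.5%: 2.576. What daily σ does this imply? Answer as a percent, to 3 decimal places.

4.010%

VaR as a fraction: $9,895 / $150,000 = 6.597%.
σ = VaR / z = 6.597% / 1.645 = 4.010%.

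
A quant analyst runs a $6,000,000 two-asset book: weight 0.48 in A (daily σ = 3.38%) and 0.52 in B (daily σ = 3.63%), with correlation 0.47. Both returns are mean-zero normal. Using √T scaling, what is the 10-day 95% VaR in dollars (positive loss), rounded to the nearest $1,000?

σ_p = √(0.48²·3.38² + 0.52²·3.63² + 2·0.47·0.48·0.52·3.38·3.63) = 3.012%.
σ_{10d} = 3.012% × √10 = 9.525%.
z(95%) = 1.645.
VaR = 1.645 × 9.525% = 15.669%; on $6,000,000 that is $940,140.

$940,000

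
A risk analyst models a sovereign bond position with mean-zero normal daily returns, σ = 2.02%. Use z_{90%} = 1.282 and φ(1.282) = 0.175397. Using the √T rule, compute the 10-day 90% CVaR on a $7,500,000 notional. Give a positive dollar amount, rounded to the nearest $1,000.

$840,000

σ_{10d} = 2.02% × √10 = 6.388%.
ES multiplier = φ(z)/(1−α) = 0.175397/0.1 = 1.754.
ES = 6.388% × 1.754 = 11.205%; on $7,500,000: $840,375.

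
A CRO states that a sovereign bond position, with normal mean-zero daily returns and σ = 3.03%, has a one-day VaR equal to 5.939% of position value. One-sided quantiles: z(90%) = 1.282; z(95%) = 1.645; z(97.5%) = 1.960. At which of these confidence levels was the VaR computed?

97.5%

Implied z = VaR/σ = 5.939 / 3.03 = 1.960.
This matches z(97.5%) = 1.960.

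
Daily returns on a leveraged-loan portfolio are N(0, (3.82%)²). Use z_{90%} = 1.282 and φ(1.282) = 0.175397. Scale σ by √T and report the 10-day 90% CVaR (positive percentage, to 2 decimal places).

σ_{10d} = 3.82% × √10 = 12.080%.
ES multiplier = φ(z)/(1−α) = 0.175397/0.1 = 1.754.
ES = 12.080% × 1.754 = 21.188%.

21.19%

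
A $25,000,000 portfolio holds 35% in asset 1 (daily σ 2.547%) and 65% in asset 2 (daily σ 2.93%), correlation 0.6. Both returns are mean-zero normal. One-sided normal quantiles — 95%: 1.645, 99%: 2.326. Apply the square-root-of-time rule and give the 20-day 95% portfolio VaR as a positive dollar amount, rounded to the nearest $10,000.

$4,670,000

σ_p = √(0.35²·2.547² + 0.65²·2.93² + 2·0.6·0.35·0.65·2.547·2.93) = 2.541%.
σ_{20d} = 2.541% × √20 = 11.364%.
VaR = 1.645 × 11.364% = 18.694%; on $25,000,000 that is $4,673,500.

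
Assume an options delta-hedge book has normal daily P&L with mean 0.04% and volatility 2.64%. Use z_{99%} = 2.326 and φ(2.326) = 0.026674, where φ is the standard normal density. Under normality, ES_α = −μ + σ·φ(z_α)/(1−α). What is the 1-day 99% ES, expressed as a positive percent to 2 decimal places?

7.00%

Tail multiplier: φ(z)/(1−α) = 0.026674 / 0.01 = 2.667.
ES = −(0.04%) + 2.64% × 2.667 = 7.001%.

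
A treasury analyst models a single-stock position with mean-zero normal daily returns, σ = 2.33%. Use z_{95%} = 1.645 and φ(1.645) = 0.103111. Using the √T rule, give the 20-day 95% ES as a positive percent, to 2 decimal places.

σ_{20d} = 2.33% × √20 = 10.420%.
ES multiplier = φ(z)/(1−α) = 0.103111/0.05 = 2.062.
ES = 10.420% × 2.062 = 21.486%.

21.49%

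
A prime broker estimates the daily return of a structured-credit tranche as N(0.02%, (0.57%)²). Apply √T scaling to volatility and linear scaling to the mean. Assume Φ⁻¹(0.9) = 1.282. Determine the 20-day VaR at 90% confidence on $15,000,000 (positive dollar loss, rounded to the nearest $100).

$430,200

σ_{20d} = 0.57% × √20 = 2.549%; μ_{20d} = 20 × 0.02% = 0.400%.
VaR = −(0.400%) + 1.282 × 2.549% = 2.868%.
On $15,000,000: 0.02868 × $15,000,000 = $430,200.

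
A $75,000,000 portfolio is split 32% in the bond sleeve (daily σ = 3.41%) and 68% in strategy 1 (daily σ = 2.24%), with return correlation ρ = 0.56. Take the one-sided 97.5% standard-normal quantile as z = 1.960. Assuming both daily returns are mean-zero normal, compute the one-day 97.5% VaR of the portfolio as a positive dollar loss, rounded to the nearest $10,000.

$3,410,000

σ_p² = 0.32²·3.41² + 0.68²·2.24² + 2·0.56·0.32·0.68·3.41·2.24 = 5.3724 (%²).
σ_p = √5.3724 = 2.318%.
VaR = 1.960 × 2.318% = 4.543%; on $75,000,000 that is $3,407,250.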